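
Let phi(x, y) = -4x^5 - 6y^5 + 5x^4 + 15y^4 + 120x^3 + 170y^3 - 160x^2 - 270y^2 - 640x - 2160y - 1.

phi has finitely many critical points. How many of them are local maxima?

phi separates as a function of x plus a function of y, so ∇phi=0 decouples.
∂phi/∂x = -20(x - 4)(x - 2)(x + 1)(x + 4) = 0 at x ∈ {-4, -1, 2, 4}; ∂phi/∂y = -30(y - 4)(y - 3)(y + 2)(y + 3) = 0 at y ∈ {-3, -2, 3, 4}.
The Hessian is diagonal: diag(phi_xx, phi_yy). Second derivatives: phi_xx(-4)=2880, phi_xx(-1)=-900, phi_xx(2)=720, phi_xx(4)=-1600; phi_yy(-3)=1260, phi_yy(-2)=-900, phi_yy(3)=900, phi_yy(4)=-1260.
Local maxima occur where both diagonal entries negative: (-1, -2), (-1, 4), (4, -2), (4, 4). Count: 4.

4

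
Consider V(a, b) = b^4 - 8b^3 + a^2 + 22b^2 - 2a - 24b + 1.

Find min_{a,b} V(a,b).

-9

V(a,b) separates as P(a) + Q(b) + 1, so its minimum is min P + min Q + 1.
P'(a) = 2a - 2 vanishes at a ∈ {1}; Q'(b) = 4(b - 3)(b - 2)(b - 1) vanishes at b ∈ {1, 2, 3}.
Local minima of P (where P''>0): P(1)=-1. Local minima of Q: Q(1)=-9, Q(3)=-9.
So the global minimum of V is P(1) + Q(1) + 1 = -1 − 9 + 1 = -9, attained at (1, 1).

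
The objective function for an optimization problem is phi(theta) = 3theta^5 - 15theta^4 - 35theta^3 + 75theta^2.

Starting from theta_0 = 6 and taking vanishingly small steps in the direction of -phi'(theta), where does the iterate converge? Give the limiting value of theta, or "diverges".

phi'(theta) = 15theta(theta - 5)(theta - 1)(theta + 2), so phi'(6) = 3600.
Gradient descent moves in the -phi' direction, i.e. theta is decreasing.
The nearest critical point in that direction is theta = 5, where phi'' = 2100 > 0 (a local minimum). The iterate converges there.

5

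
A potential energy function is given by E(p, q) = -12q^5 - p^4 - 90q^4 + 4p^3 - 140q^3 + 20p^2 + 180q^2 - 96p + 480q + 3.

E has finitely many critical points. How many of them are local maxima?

4

E separates as a function of p plus a function of q, so ∇E=0 decouples.
∂E/∂p = -4(p - 4)(p - 2)(p + 3) = 0 at p ∈ {-3, 2, 4}; ∂E/∂q = -60(q - 1)(q + 1)(q + 2)(q + 4) = 0 at q ∈ {-4, -2, -1, 1}.
The Hessian is diagonal: diag(E_pp, E_qq). Second derivatives: E_pp(-3)=-140, E_pp(2)=40, E_pp(4)=-56; E_qq(-4)=1800, E_qq(-2)=-360, E_qq(-1)=360, E_qq(1)=-1800.
Local maxima occur where both diagonal entries negative: (-3, -2), (-3, 1), (4, -2), (4, 1). Count: 4.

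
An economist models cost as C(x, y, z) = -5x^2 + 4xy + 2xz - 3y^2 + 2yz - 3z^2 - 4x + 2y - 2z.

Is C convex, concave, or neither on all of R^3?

C is quadratic, so its Hessian is the constant matrix H = [[-10, 4, 2], [4, -6, 2], [2, 2, -6]].
Leading principal minors: -10, 44, -168.
Signs alternate −, +, − ⇒ H ≺ 0 ⇒ concave.

concave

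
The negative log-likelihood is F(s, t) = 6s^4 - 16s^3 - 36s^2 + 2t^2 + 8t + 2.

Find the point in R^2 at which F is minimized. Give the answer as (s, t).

(3, -2)

F(s,t) separates as P(s) + Q(t) + 2, so its minimum is min P + min Q + 2.
P'(s) = 24s(s - 3)(s + 1) vanishes at s ∈ {-1, 0, 3}; Q'(t) = 4(t + 2) vanishes at t ∈ {-2}.
Local minima of P (where P''>0): P(-1)=-14, P(3)=-270. Local minima of Q: Q(-2)=-8.
So the global minimum of F is P(3) + Q(-2) + 2 = -270 − 8 + 2 = -276, attained at (3, -2).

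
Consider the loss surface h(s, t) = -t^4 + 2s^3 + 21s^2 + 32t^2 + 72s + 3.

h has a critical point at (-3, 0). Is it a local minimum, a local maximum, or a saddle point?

local minimum

The mixed partial ∂²h/∂s∂t is 0, so the Hessian at any point is diag(h_ss, h_tt) = diag(6(2s + 7), 4(-3t^2 + 16)).
At (-3, 0): H = diag(6, 64).
Both eigenvalues are positive, so H is positive definite: a local minimum.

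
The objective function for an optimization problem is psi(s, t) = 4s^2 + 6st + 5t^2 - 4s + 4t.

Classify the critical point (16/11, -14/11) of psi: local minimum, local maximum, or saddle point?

The Hessian of psi is constant: H = [[8, 6], [6, 10]].
det(H) = 8·10 − 6² = 44.
det(H) > 0 and tr(H) = 18 > 0, so H is positive definite and the point is a local minimum.

local minimum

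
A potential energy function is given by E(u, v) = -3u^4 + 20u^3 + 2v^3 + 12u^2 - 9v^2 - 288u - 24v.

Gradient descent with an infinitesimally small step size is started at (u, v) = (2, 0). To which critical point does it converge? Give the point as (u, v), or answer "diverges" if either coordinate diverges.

E is separable, so gradient descent decouples: u follows -∂E/∂u, v follows -∂E/∂v.
∂E/∂u = -12(u - 4)(u - 3)(u + 2); at u=2 this is -96, so u increases.
∂E/∂v = 6(v - 4)(v + 1); at v=0 this is -24, so v increases.
u converges to its nearest critical value 3 (a local min of the u-part); v converges to 4. The iterate converges to (3, 4).

(3, 4)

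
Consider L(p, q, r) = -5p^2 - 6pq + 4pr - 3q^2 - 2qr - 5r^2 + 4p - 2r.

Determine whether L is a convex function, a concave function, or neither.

L is quadratic, so its Hessian is the constant matrix H = [[-10, -6, 4], [-6, -6, -2], [4, -2, -10]].
Leading principal minors: -10, 24, -8.
Signs alternate −, +, − ⇒ H ≺ 0 ⇒ concave.

concave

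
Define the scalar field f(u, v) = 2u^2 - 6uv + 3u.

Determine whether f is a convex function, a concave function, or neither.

neither

f is quadratic, so its Hessian is the constant matrix H = [[4, -6], [-6, 0]].
det(H) = -36, tr(H) = 4.
det(H) < 0, so H is indefinite: neither convex nor concave.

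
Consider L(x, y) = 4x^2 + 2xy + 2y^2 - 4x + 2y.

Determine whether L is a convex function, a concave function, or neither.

convex

L is quadratic, so its Hessian is the constant matrix H = [[8, 2], [2, 4]].
det(H) = 28, tr(H) = 12.
det(H) > 0 and tr(H) > 0, so H is positive definite everywhere: convex.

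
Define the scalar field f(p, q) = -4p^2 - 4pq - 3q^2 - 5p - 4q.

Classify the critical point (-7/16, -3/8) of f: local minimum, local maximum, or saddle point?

The Hessian of f is constant: H = [[-8, -4], [-4, -6]].
det(H) = (-8)·(-6) − (-4)² = 32.
det(H) > 0 and tr(H) = -14 < 0, so H is negative definite and the point is a local maximum.

local maximum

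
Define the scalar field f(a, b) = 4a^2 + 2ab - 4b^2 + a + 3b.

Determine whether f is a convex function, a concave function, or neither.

f is quadratic, so its Hessian is the constant matrix H = [[8, 2], [2, -8]].
det(H) = -68, tr(H) = 0.
det(H) < 0, so H is indefinite: neither convex nor concave.

neither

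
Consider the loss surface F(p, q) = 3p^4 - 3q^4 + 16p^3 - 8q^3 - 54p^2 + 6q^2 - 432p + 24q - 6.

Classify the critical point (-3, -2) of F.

The mixed partial ∂²F/∂p∂q is 0, so the Hessian at any point is diag(F_pp, F_qq) = diag(12(3p^2 + 8p - 9), 12(-3q^2 - 4q + 1)).
At (-3, -2): H = diag(-72, -36).
Both eigenvalues are negative, so H is negative definite: a local maximum.

local maximum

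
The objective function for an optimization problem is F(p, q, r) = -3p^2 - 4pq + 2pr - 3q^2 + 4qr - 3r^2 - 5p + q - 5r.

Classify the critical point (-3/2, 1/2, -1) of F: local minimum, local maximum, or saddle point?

The Hessian is constant: H = [[-6, -4, 2], [-4, -6, 4], [2, 4, -6]].
Leading principal minors: Δ₁ = -6, Δ₂ = 20, Δ₃ = -64.
The minors alternate sign starting negative (−, +, −), so H is negative definite: a local maximum.

local maximum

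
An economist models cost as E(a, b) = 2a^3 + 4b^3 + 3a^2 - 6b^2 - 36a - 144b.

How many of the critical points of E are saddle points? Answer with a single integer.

E separates as a function of a plus a function of b, so ∇E=0 decouples.
∂E/∂a = 6(a - 2)(a + 3) = 0 at a ∈ {-3, 2}; ∂E/∂b = 12(b - 4)(b + 3) = 0 at b ∈ {-3, 4}.
The Hessian is diagonal: diag(E_aa, E_bb). Second derivatives: E_aa(-3)=-30, E_aa(2)=30; E_bb(-3)=-84, E_bb(4)=84.
Saddle points occur where the two diagonal entries have opposite signs: (-3, 4), (2, -3). Count: 2.

2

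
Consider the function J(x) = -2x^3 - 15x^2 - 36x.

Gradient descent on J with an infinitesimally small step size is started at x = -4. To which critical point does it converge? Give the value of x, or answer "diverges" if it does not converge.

J'(x) = -6(x + 2)(x + 3), so J'(-4) = -12.
Gradient descent moves in the -J' direction, i.e. x is increasing.
The nearest critical point in that direction is x = -3, where J'' = 6 > 0 (a local minimum). The iterate converges there.

-3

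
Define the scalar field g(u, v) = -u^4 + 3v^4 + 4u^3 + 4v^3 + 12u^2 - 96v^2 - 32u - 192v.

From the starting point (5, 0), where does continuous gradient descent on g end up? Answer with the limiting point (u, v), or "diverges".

g is separable, so gradient descent decouples: u follows -∂g/∂u, v follows -∂g/∂v.
∂g/∂u = -4(u - 4)(u - 1)(u + 2); at u=5 this is -112, so u increases.
∂g/∂v = 12(v - 4)(v + 1)(v + 4); at v=0 this is -192, so v increases.
The u-coordinate has no critical point in that direction and runs off to infinity.

diverges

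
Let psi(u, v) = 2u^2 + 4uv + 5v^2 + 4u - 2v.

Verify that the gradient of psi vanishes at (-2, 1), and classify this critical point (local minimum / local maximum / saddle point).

local minimum

∇psi = (4u + 4v + 4, 4u + 10v - 2); substituting (-2, 1) gives ∇psi = (0, 0), so (-2, 1) is indeed a critical point.
The Hessian of psi is constant: H = [[4, 4], [4, 10]].
det(H) = 4·10 − 4² = 24.
det(H) > 0 and tr(H) = 14 > 0, so H is positive definite and the point is a local minimum.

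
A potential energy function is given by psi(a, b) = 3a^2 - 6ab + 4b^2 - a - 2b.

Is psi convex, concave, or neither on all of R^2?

psi is quadratic, so its Hessian is the constant matrix H = [[6, -6], [-6, 8]].
det(H) = 12, tr(H) = 14.
det(H) > 0 and tr(H) > 0, so H is positive definite everywhere: convex.

convex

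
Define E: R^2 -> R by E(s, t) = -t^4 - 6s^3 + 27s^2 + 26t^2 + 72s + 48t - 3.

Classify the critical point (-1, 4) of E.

The mixed partial ∂²E/∂s∂t is 0, so the Hessian at any point is diag(E_ss, E_tt) = diag(18(-2s + 3), 4(-3t^2 + 13)).
At (-1, 4): H = diag(90, -140).
The eigenvalues have opposite signs, so H is indefinite: a saddle point.

saddle point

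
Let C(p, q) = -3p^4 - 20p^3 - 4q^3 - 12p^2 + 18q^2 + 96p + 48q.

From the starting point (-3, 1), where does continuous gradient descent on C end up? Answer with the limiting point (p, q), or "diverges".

C is separable, so gradient descent decouples: p follows -∂C/∂p, q follows -∂C/∂q.
∂C/∂p = -12(p - 1)(p + 2)(p + 4); at p=-3 this is -48, so p increases.
∂C/∂q = -12(q - 4)(q + 1); at q=1 this is 72, so q decreases.
p converges to its nearest critical value -2 (a local min of the p-part); q converges to -1. The iterate converges to (-2, -1).

(-2, -1)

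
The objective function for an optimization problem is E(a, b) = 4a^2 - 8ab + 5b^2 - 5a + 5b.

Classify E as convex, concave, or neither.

E is quadratic, so its Hessian is the constant matrix H = [[8, -8], [-8, 10]].
det(H) = 16, tr(H) = 18.
det(H) > 0 and tr(H) > 0, so H is positive definite everywhere: convex.

convex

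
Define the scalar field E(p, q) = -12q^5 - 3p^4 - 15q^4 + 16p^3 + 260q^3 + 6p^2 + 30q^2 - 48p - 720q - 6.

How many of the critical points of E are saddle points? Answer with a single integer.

E separates as a function of p plus a function of q, so ∇E=0 decouples.
∂E/∂p = -12(p - 4)(p - 1)(p + 1) = 0 at p ∈ {-1, 1, 4}; ∂E/∂q = -60(q - 3)(q - 1)(q + 1)(q + 4) = 0 at q ∈ {-4, -1, 1, 3}.
The Hessian is diagonal: diag(E_pp, E_qq). Second derivatives: E_pp(-1)=-120, E_pp(1)=72, E_pp(4)=-180; E_qq(-4)=6300, E_qq(-1)=-1440, E_qq(1)=1200, E_qq(3)=-3360.
Saddle points occur where the two diagonal entries have opposite signs: (-1, -4), (-1, 1), (1, -1), (1, 3), (4, -4), (4, 1). Count: 6.

6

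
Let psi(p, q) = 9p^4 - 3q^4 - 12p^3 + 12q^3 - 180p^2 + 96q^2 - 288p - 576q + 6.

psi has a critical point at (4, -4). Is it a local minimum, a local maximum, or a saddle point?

The mixed partial ∂²psi/∂p∂q is 0, so the Hessian at any point is diag(psi_pp, psi_qq) = diag(36(3p^2 - 2p - 10), 12(-3q^2 + 6q + 16)).
At (4, -4): H = diag(1080, -672).
The eigenvalues have opposite signs, so H is indefinite: a saddle point.

saddle point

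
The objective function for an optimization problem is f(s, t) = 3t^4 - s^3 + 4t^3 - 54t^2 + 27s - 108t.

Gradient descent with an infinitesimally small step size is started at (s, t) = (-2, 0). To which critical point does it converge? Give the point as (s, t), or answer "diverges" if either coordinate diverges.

(-3, 3)

f is separable, so gradient descent decouples: s follows -∂f/∂s, t follows -∂f/∂t.
∂f/∂s = -3(s - 3)(s + 3); at s=-2 this is 15, so s decreases.
∂f/∂t = 12(t - 3)(t + 1)(t + 3); at t=0 this is -108, so t increases.
s converges to its nearest critical value -3 (a local min of the s-part); t converges to 3. The iterate converges to (-3, 3).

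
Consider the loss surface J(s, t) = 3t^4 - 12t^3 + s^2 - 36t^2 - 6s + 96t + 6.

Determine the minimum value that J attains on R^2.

J(s,t) separates as P(s) + Q(t) + 6, so its minimum is min P + min Q + 6.
P'(s) = 2s - 6 vanishes at s ∈ {3}; Q'(t) = 12(t - 4)(t - 1)(t + 2) vanishes at t ∈ {-2, 1, 4}.
Local minima of P (where P''>0): P(3)=-9. Local minima of Q: Q(-2)=-192, Q(4)=-192.
So the global minimum of J is P(3) + Q(-2) + 6 = -9 − 192 + 6 = -195, attained at (3, -2).

-195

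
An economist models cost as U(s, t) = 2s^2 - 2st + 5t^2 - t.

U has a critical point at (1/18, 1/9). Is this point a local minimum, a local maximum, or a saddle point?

The Hessian of U is constant: H = [[4, -2], [-2, 10]].
det(H) = 4·10 − (-2)² = 36.
det(H) > 0 and tr(H) = 14 > 0, so H is positive definite and the point is a local minimum.

local minimum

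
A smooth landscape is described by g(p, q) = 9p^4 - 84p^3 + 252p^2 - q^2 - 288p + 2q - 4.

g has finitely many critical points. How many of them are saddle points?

2

g separates as a function of p plus a function of q, so ∇g=0 decouples.
∂g/∂p = 36(p - 4)(p - 2)(p - 1) = 0 at p ∈ {1, 2, 4}; ∂g/∂q = -2(q - 1) = 0 at q ∈ {1}.
The Hessian is diagonal: diag(g_pp, g_qq). Second derivatives: g_pp(1)=108, g_pp(2)=-72, g_pp(4)=216; g_qq(1)=-2.
Saddle points occur where the two diagonal entries have opposite signs: (1, 1), (4, 1). Count: 2.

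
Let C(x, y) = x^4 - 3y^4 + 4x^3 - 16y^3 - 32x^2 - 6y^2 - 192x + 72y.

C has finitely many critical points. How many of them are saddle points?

C separates as a function of x plus a function of y, so ∇C=0 decouples.
∂C/∂x = 4(x - 4)(x + 3)(x + 4) = 0 at x ∈ {-4, -3, 4}; ∂C/∂y = -12(y - 1)(y + 2)(y + 3) = 0 at y ∈ {-3, -2, 1}.
The Hessian is diagonal: diag(C_xx, C_yy). Second derivatives: C_xx(-4)=32, C_xx(-3)=-28, C_xx(4)=224; C_yy(-3)=-48, C_yy(-2)=36, C_yy(1)=-144.
Saddle points occur where the two diagonal entries have opposite signs: (-4, -3), (-4, 1), (-3, -2), (4, -3), (4, 1). Count: 5.

5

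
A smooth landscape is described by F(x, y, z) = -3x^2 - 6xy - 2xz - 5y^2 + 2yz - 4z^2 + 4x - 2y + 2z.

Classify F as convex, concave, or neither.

concave

F is quadratic, so its Hessian is the constant matrix H = [[-6, -6, -2], [-6, -10, 2], [-2, 2, -8]].
Leading principal minors: -6, 24, -80.
Signs alternate −, +, − ⇒ H ≺ 0 ⇒ concave.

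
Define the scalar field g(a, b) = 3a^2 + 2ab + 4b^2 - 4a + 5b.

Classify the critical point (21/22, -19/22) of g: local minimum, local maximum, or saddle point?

The Hessian of g is constant: H = [[6, 2], [2, 8]].
det(H) = 6·8 − 2² = 44.
det(H) > 0 and tr(H) = 14 > 0, so H is positive definite and the point is a local minimum.

local minimum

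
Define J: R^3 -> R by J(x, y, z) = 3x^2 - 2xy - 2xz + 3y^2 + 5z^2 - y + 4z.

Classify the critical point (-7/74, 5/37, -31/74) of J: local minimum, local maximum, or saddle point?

local minimum

The Hessian is constant: H = [[6, -2, -2], [-2, 6, 0], [-2, 0, 10]].
Leading principal minors: Δ₁ = 6, Δ₂ = 32, Δ₃ = 296.
All leading minors are positive, so H is positive definite: a local minimum.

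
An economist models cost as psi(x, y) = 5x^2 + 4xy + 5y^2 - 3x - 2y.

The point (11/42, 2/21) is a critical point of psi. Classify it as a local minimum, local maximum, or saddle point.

local minimum

The Hessian of psi is constant: H = [[10, 4], [4, 10]].
det(H) = 10·10 − 4² = 84.
det(H) > 0 and tr(H) = 20 > 0, so H is positive definite and the point is a local minimum.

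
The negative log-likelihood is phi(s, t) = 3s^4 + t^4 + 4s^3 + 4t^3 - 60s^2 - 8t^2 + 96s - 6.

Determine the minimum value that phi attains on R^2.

-966

phi(s,t) separates as P(s) + Q(t) − 6, so its minimum is min P + min Q − 6.
P'(s) = 12(s - 2)(s - 1)(s + 4) vanishes at s ∈ {-4, 1, 2}; Q'(t) = 4t(t - 1)(t + 4) vanishes at t ∈ {-4, 0, 1}.
Local minima of P (where P''>0): P(-4)=-832, P(2)=32. Local minima of Q: Q(-4)=-128, Q(1)=-3.
So the global minimum of phi is P(-4) + Q(-4) − 6 = -832 − 128 − 6 = -966, attained at (-4, -4).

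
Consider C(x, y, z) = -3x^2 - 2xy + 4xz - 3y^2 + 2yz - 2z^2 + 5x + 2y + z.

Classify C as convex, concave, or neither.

C is quadratic, so its Hessian is the constant matrix H = [[-6, -2, 4], [-2, -6, 2], [4, 2, -4]].
Leading principal minors: -6, 32, -40.
Signs alternate −, +, − ⇒ H ≺ 0 ⇒ concave.

concave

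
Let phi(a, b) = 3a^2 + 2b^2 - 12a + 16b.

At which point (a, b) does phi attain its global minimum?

phi(a,b) separates as P(a) + Q(b), so its minimum is min P + min Q.
P'(a) = 6a - 12 vanishes at a ∈ {2}; Q'(b) = 4b + 16 vanishes at b ∈ {-4}.
Local minima of P (where P''>0): P(2)=-12. Local minima of Q: Q(-4)=-32.
So the global minimum of phi is P(2) + Q(-4) = -12 − 32 = -44, attained at (2, -4).

(2, -4)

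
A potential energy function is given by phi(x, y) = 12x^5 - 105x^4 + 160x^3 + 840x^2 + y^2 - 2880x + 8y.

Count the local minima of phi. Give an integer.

2

phi separates as a function of x plus a function of y, so ∇phi=0 decouples.
∂phi/∂x = 60(x - 4)(x - 3)(x - 2)(x + 2) = 0 at x ∈ {-2, 2, 3, 4}; ∂phi/∂y = 2(y + 4) = 0 at y ∈ {-4}.
The Hessian is diagonal: diag(phi_xx, phi_yy). Second derivatives: phi_xx(-2)=-7200, phi_xx(2)=480, phi_xx(3)=-300, phi_xx(4)=720; phi_yy(-4)=2.
Local minima occur where both diagonal entries positive: (2, -4), (4, -4). Count: 2.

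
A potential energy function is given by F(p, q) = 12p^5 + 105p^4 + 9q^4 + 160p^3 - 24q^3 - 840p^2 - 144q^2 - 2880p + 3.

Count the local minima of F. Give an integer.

F separates as a function of p plus a function of q, so ∇F=0 decouples.
∂F/∂p = 60(p - 2)(p + 2)(p + 3)(p + 4) = 0 at p ∈ {-4, -3, -2, 2}; ∂F/∂q = 36q(q - 4)(q + 2) = 0 at q ∈ {-2, 0, 4}.
The Hessian is diagonal: diag(F_pp, F_qq). Second derivatives: F_pp(-4)=-720, F_pp(-3)=300, F_pp(-2)=-480, F_pp(2)=7200; F_qq(-2)=432, F_qq(0)=-288, F_qq(4)=864.
Local minima occur where both diagonal entries positive: (-3, -2), (-3, 4), (2, -2), (2, 4). Count: 4.

4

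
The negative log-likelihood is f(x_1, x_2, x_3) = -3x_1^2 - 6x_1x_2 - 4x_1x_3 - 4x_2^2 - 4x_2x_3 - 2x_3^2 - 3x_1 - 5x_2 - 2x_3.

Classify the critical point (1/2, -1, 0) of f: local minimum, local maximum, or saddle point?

local maximum

The Hessian is constant: H = [[-6, -6, -4], [-6, -8, -4], [-4, -4, -4]].
Leading principal minors: Δ₁ = -6, Δ₂ = 12, Δ₃ = -16.
The minors alternate sign starting negative (−, +, −), so H is negative definite: a local maximum.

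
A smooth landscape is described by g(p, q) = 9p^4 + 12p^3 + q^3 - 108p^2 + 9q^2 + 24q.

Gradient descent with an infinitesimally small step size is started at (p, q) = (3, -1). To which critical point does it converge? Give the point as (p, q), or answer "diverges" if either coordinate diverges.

g is separable, so gradient descent decouples: p follows -∂g/∂p, q follows -∂g/∂q.
∂g/∂p = 36p(p - 2)(p + 3); at p=3 this is 648, so p decreases.
∂g/∂q = 3(q + 2)(q + 4); at q=-1 this is 9, so q decreases.
p converges to its nearest critical value 2 (a local min of the p-part); q converges to -2. The iterate converges to (2, -2).

(2, -2)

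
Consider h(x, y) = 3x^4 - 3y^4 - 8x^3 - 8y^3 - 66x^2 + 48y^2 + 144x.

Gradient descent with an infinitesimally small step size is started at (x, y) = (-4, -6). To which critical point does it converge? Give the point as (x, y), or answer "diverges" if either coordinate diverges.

h is separable, so gradient descent decouples: x follows -∂h/∂x, y follows -∂h/∂y.
∂h/∂x = 12(x - 4)(x - 1)(x + 3); at x=-4 this is -480, so x increases.
∂h/∂y = -12y(y - 2)(y + 4); at y=-6 this is 1152, so y decreases.
The y-coordinate has no critical point in that direction and runs off to infinity.

diverges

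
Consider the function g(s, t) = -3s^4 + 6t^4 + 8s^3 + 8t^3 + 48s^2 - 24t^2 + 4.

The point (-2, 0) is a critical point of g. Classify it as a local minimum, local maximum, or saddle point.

The mixed partial ∂²g/∂s∂t is 0, so the Hessian at any point is diag(g_ss, g_tt) = diag(12(-3s^2 + 4s + 8), 24(3t^2 + 2t - 2)).
At (-2, 0): H = diag(-144, -48).
Both eigenvalues are negative, so H is negative definite: a local maximum.

local maximum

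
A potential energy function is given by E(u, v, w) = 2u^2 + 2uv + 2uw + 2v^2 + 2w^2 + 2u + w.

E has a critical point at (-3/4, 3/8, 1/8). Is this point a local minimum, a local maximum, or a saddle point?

local minimum

The Hessian is constant: H = [[4, 2, 2], [2, 4, 0], [2, 0, 4]].
Leading principal minors: Δ₁ = 4, Δ₂ = 12, Δ₃ = 32.
All leading minors are positive, so H is positive definite: a local minimum.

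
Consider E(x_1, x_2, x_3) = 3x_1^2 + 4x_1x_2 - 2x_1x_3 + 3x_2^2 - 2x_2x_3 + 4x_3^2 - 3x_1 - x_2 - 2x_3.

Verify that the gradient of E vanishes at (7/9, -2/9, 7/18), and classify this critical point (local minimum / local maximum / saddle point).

local minimum

∇E = (6x_1 + 4x_2 - 2x_3 - 3, 4x_1 + 6x_2 - 2x_3 - 1, -2x_1 - 2x_2 + 8x_3 - 2); substituting (7/9, -2/9, 7/18) gives ∇E = (0, 0, 0), so (7/9, -2/9, 7/18) is indeed a critical point.
The Hessian is constant: H = [[6, 4, -2], [4, 6, -2], [-2, -2, 8]].
Leading principal minors: Δ₁ = 6, Δ₂ = 20, Δ₃ = 144.
All leading minors are positive, so H is positive definite: a local minimum.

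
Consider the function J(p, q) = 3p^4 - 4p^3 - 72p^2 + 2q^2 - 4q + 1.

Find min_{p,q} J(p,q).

-641

J(p,q) separates as A(p) + B(q) + 1, so its minimum is min A + min B + 1.
A'(p) = 12p(p - 4)(p + 3) vanishes at p ∈ {-3, 0, 4}; B'(q) = 4q - 4 vanishes at q ∈ {1}.
Local minima of A (where A''>0): A(-3)=-297, A(4)=-640. Local minima of B: B(1)=-2.
So the global minimum of J is A(4) + B(1) + 1 = -640 − 2 + 1 = -641, attained at (4, 1).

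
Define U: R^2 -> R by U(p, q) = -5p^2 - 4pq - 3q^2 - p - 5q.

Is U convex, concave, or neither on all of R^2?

concave

U is quadratic, so its Hessian is the constant matrix H = [[-10, -4], [-4, -6]].
det(H) = 44, tr(H) = -16.
det(H) > 0 and tr(H) < 0, so H is negative definite everywhere: concave.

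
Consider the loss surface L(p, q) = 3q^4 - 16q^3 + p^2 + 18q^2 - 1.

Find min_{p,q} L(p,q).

L(p,q) separates as A(p) + B(q) − 1, so its minimum is min A + min B − 1.
A'(p) = 2p vanishes at p ∈ {0}; B'(q) = 12q(q - 3)(q - 1) vanishes at q ∈ {0, 1, 3}.
Local minima of A (where A''>0): A(0)=0. Local minima of B: B(0)=0, B(3)=-27.
So the global minimum of L is A(0) + B(3) − 1 = 0 − 27 − 1 = -28, attained at (0, 3).

-28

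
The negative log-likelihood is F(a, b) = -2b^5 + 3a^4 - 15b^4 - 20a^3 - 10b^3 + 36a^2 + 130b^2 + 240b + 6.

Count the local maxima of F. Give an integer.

F separates as a function of a plus a function of b, so ∇F=0 decouples.
∂F/∂a = 12a(a - 3)(a - 2) = 0 at a ∈ {0, 2, 3}; ∂F/∂b = -10(b - 2)(b + 1)(b + 3)(b + 4) = 0 at b ∈ {-4, -3, -1, 2}.
The Hessian is diagonal: diag(F_aa, F_bb). Second derivatives: F_aa(0)=72, F_aa(2)=-24, F_aa(3)=36; F_bb(-4)=180, F_bb(-3)=-100, F_bb(-1)=180, F_bb(2)=-900.
Local maxima occur where both diagonal entries negative: (2, -3), (2, 2). Count: 2.

2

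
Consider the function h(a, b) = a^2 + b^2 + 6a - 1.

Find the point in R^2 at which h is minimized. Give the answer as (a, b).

(-3, 0)

h(a,b) separates as P(a) + Q(b) − 1, so its minimum is min P + min Q − 1.
P'(a) = 2a + 6 vanishes at a ∈ {-3}; Q'(b) = 2b vanishes at b ∈ {0}.
Local minima of P (where P''>0): P(-3)=-9. Local minima of Q: Q(0)=0.
So the global minimum of h is P(-3) + Q(0) − 1 = -9 + 0 − 1 = -10, attained at (-3, 0).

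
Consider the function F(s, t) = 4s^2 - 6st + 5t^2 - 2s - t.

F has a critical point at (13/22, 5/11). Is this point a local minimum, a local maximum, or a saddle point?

The Hessian of F is constant: H = [[8, -6], [-6, 10]].
det(H) = 8·10 − (-6)² = 44.
det(H) > 0 and tr(H) = 18 > 0, so H is positive definite and the point is a local minimum.

local minimum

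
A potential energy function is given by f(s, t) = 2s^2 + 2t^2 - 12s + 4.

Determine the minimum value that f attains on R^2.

f(s,t) separates as P(s) + Q(t) + 4, so its minimum is min P + min Q + 4.
P'(s) = 4s - 12 vanishes at s ∈ {3}; Q'(t) = 4t vanishes at t ∈ {0}.
Local minima of P (where P''>0): P(3)=-18. Local minima of Q: Q(0)=0.
So the global minimum of f is P(3) + Q(0) + 4 = -18 + 0 + 4 = -14, attained at (3, 0).

-14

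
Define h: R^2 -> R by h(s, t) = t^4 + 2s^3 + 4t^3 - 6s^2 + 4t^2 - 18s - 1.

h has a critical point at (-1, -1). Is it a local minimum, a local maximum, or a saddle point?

local maximum

The mixed partial ∂²h/∂s∂t is 0, so the Hessian at any point is diag(h_ss, h_tt) = diag(12(s - 1), 4(3t^2 + 6t + 2)).
At (-1, -1): H = diag(-24, -4).
Both eigenvalues are negative, so H is negative definite: a local maximum.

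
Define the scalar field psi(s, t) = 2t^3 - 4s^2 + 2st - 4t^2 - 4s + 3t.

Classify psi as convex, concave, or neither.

neither

The term 2t^3 is cubic, so the Hessian is not constant.
∂²psi/∂t² = 12t - 8, which takes both signs as t varies (negative for sufficiently negative t). A diagonal entry of the Hessian changing sign means the Hessian is neither positive- nor negative-semidefinite on all of R^2.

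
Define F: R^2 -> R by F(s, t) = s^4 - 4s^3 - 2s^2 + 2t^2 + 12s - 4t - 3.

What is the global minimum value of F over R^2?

-14

F(s,t) separates as P(s) + Q(t) − 3, so its minimum is min P + min Q − 3.
P'(s) = 4(s - 3)(s - 1)(s + 1) vanishes at s ∈ {-1, 1, 3}; Q'(t) = 4(t - 1) vanishes at t ∈ {1}.
Local minima of P (where P''>0): P(-1)=-9, P(3)=-9. Local minima of Q: Q(1)=-2.
So the global minimum of F is P(-1) + Q(1) − 3 = -9 − 2 − 3 = -14, attained at (-1, 1).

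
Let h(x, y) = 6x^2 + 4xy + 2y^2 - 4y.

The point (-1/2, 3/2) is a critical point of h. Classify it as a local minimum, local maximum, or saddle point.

The Hessian of h is constant: H = [[12, 4], [4, 4]].
det(H) = 12·4 − 4² = 32.
det(H) > 0 and tr(H) = 16 > 0, so H is positive definite and the point is a local minimum.

local minimum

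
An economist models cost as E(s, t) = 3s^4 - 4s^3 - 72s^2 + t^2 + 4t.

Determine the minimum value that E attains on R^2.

-644

E(s,t) separates as P(s) + Q(t), so its minimum is min P + min Q.
P'(s) = 12s(s - 4)(s + 3) vanishes at s ∈ {-3, 0, 4}; Q'(t) = 2(t + 2) vanishes at t ∈ {-2}.
Local minima of P (where P''>0): P(-3)=-297, P(4)=-640. Local minima of Q: Q(-2)=-4.
So the global minimum of E is P(4) + Q(-2) = -640 − 4 = -644, attained at (4, -2).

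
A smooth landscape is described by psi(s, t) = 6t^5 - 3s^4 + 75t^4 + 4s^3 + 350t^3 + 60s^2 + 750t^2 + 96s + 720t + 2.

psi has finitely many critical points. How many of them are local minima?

psi separates as a function of s plus a function of t, so ∇psi=0 decouples.
∂psi/∂s = -12(s - 4)(s + 1)(s + 2) = 0 at s ∈ {-2, -1, 4}; ∂psi/∂t = 30(t + 1)(t + 2)(t + 3)(t + 4) = 0 at t ∈ {-4, -3, -2, -1}.
The Hessian is diagonal: diag(psi_ss, psi_tt). Second derivatives: psi_ss(-2)=-72, psi_ss(-1)=60, psi_ss(4)=-360; psi_tt(-4)=-180, psi_tt(-3)=60, psi_tt(-2)=-60, psi_tt(-1)=180.
Local minima occur where both diagonal entries positive: (-1, -3), (-1, -1). Count: 2.

2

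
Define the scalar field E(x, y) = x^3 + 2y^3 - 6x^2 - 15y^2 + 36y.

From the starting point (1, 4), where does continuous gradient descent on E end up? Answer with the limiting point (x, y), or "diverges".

E is separable, so gradient descent decouples: x follows -∂E/∂x, y follows -∂E/∂y.
∂E/∂x = 3x(x - 4); at x=1 this is -9, so x increases.
∂E/∂y = 6(y - 3)(y - 2); at y=4 this is 12, so y decreases.
x converges to its nearest critical value 4 (a local min of the x-part); y converges to 3. The iterate converges to (4, 3).

(4, 3)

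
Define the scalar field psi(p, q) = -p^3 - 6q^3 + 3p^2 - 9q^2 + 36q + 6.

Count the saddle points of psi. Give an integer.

psi separates as a function of p plus a function of q, so ∇psi=0 decouples.
∂psi/∂p = -3p(p - 2) = 0 at p ∈ {0, 2}; ∂psi/∂q = -18(q - 1)(q + 2) = 0 at q ∈ {-2, 1}.
The Hessian is diagonal: diag(psi_pp, psi_qq). Second derivatives: psi_pp(0)=6, psi_pp(2)=-6; psi_qq(-2)=54, psi_qq(1)=-54.
Saddle points occur where the two diagonal entries have opposite signs: (0, 1), (2, -2). Count: 2.

2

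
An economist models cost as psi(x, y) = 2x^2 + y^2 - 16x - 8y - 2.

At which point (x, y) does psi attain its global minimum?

(4, 4)

psi(x,y) separates as P(x) + Q(y) − 2, so its minimum is min P + min Q − 2.
P'(x) = 4x - 16 vanishes at x ∈ {4}; Q'(y) = 2y - 8 vanishes at y ∈ {4}.
Local minima of P (where P''>0): P(4)=-32. Local minima of Q: Q(4)=-16.
So the global minimum of psi is P(4) + Q(4) − 2 = -32 − 16 − 2 = -50, attained at (4, 4).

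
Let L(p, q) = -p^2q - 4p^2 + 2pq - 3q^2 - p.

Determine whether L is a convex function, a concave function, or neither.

neither

The term -p^2q is cubic, so the Hessian is not constant.
∂²L/∂p² = -2q - 8, which takes both signs as q varies (negative for sufficiently large q). A diagonal entry of the Hessian changing sign means the Hessian is neither positive- nor negative-semidefinite on all of R^2.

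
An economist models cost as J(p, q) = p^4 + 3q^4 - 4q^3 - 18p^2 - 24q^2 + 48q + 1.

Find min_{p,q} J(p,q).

-192

J(p,q) separates as A(p) + B(q) + 1, so its minimum is min A + min B + 1.
A'(p) = 4p(p - 3)(p + 3) vanishes at p ∈ {-3, 0, 3}; B'(q) = 12(q - 2)(q - 1)(q + 2) vanishes at q ∈ {-2, 1, 2}.
Local minima of A (where A''>0): A(-3)=-81, A(3)=-81. Local minima of B: B(-2)=-112, B(2)=16.
So the global minimum of J is A(-3) + B(-2) + 1 = -81 − 112 + 1 = -192, attained at (-3, -2).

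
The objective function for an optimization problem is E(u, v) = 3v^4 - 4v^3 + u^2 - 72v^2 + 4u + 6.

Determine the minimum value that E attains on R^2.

E(u,v) separates as P(u) + Q(v) + 6, so its minimum is min P + min Q + 6.
P'(u) = 2u + 4 vanishes at u ∈ {-2}; Q'(v) = 12v(v - 4)(v + 3) vanishes at v ∈ {-3, 0, 4}.
Local minima of P (where P''>0): P(-2)=-4. Local minima of Q: Q(-3)=-297, Q(4)=-640.
So the global minimum of E is P(-2) + Q(4) + 6 = -4 − 640 + 6 = -638, attained at (-2, 4).

-638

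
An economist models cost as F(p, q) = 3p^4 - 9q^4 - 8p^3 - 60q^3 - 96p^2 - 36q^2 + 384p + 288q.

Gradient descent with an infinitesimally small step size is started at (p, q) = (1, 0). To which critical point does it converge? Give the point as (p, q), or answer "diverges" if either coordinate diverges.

(-4, -2)

F is separable, so gradient descent decouples: p follows -∂F/∂p, q follows -∂F/∂q.
∂F/∂p = 12(p - 4)(p - 2)(p + 4); at p=1 this is 180, so p decreases.
∂F/∂q = -36(q - 1)(q + 2)(q + 4); at q=0 this is 288, so q decreases.
p converges to its nearest critical value -4 (a local min of the p-part); q converges to -2. The iterate converges to (-4, -2).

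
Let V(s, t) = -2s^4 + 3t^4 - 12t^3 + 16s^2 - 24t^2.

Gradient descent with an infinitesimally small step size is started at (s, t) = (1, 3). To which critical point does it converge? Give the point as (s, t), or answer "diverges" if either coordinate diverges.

V is separable, so gradient descent decouples: s follows -∂V/∂s, t follows -∂V/∂t.
∂V/∂s = -8s(s - 2)(s + 2); at s=1 this is 24, so s decreases.
∂V/∂t = 12t(t - 4)(t + 1); at t=3 this is -144, so t increases.
s converges to its nearest critical value 0 (a local min of the s-part); t converges to 4. The iterate converges to (0, 4).

(0, 4)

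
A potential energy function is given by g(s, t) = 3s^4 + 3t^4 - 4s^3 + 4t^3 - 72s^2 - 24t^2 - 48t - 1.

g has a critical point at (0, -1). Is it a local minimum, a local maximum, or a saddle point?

local maximum

The mixed partial ∂²g/∂s∂t is 0, so the Hessian at any point is diag(g_ss, g_tt) = diag(12(3s^2 - 2s - 12), 12(3t^2 + 2t - 4)).
At (0, -1): H = diag(-144, -36).
Both eigenvalues are negative, so H is negative definite: a local maximum.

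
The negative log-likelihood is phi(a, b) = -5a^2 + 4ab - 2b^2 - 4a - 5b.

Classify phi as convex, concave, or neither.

phi is quadratic, so its Hessian is the constant matrix H = [[-10, 4], [4, -4]].
det(H) = 24, tr(H) = -14.
det(H) > 0 and tr(H) < 0, so H is negative definite everywhere: concave.

concave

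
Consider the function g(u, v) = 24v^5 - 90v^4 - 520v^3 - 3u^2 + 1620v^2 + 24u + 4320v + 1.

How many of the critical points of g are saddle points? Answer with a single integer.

g separates as a function of u plus a function of v, so ∇g=0 decouples.
∂g/∂u = -6(u - 4) = 0 at u ∈ {4}; ∂g/∂v = 120(v - 4)(v - 3)(v + 1)(v + 3) = 0 at v ∈ {-3, -1, 3, 4}.
The Hessian is diagonal: diag(g_uu, g_vv). Second derivatives: g_uu(4)=-6; g_vv(-3)=-10080, g_vv(-1)=4800, g_vv(3)=-2880, g_vv(4)=4200.
Saddle points occur where the two diagonal entries have opposite signs: (4, -1), (4, 4). Count: 2.

2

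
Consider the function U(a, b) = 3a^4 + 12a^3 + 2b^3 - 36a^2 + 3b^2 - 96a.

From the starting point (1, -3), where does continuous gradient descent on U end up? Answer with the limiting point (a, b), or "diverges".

U is separable, so gradient descent decouples: a follows -∂U/∂a, b follows -∂U/∂b.
∂U/∂a = 12(a - 2)(a + 1)(a + 4); at a=1 this is -120, so a increases.
∂U/∂b = 6b(b + 1); at b=-3 this is 36, so b decreases.
The b-coordinate has no critical point in that direction and runs off to infinity.

diverges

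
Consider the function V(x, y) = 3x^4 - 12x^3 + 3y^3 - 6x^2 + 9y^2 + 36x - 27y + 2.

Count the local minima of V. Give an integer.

V separates as a function of x plus a function of y, so ∇V=0 decouples.
∂V/∂x = 12(x - 3)(x - 1)(x + 1) = 0 at x ∈ {-1, 1, 3}; ∂V/∂y = 9(y - 1)(y + 3) = 0 at y ∈ {-3, 1}.
The Hessian is diagonal: diag(V_xx, V_yy). Second derivatives: V_xx(-1)=96, V_xx(1)=-48, V_xx(3)=96; V_yy(-3)=-36, V_yy(1)=36.
Local minima occur where both diagonal entries positive: (-1, 1), (3, 1). Count: 2.

2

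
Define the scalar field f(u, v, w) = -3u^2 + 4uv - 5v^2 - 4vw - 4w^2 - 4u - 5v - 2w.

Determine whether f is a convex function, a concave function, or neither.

concave

f is quadratic, so its Hessian is the constant matrix H = [[-6, 4, 0], [4, -10, -4], [0, -4, -8]].
Leading principal minors: -6, 44, -256.
Signs alternate −, +, − ⇒ H ≺ 0 ⇒ concave.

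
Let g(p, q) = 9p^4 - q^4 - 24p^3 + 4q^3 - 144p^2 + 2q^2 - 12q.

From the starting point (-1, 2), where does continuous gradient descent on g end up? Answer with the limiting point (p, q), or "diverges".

g is separable, so gradient descent decouples: p follows -∂g/∂p, q follows -∂g/∂q.
∂g/∂p = 36p(p - 4)(p + 2); at p=-1 this is 180, so p decreases.
∂g/∂q = -4(q - 3)(q - 1)(q + 1); at q=2 this is 12, so q decreases.
p converges to its nearest critical value -2 (a local min of the p-part); q converges to 1. The iterate converges to (-2, 1).

(-2, 1)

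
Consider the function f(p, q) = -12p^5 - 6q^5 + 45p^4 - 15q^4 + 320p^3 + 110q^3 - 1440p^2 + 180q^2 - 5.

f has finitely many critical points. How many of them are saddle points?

8

f separates as a function of p plus a function of q, so ∇f=0 decouples.
∂f/∂p = -60p(p - 4)(p - 3)(p + 4) = 0 at p ∈ {-4, 0, 3, 4}; ∂f/∂q = -30q(q - 3)(q + 1)(q + 4) = 0 at q ∈ {-4, -1, 0, 3}.
The Hessian is diagonal: diag(f_pp, f_qq). Second derivatives: f_pp(-4)=13440, f_pp(0)=-2880, f_pp(3)=1260, f_pp(4)=-1920; f_qq(-4)=2520, f_qq(-1)=-360, f_qq(0)=360, f_qq(3)=-2520.
Saddle points occur where the two diagonal entries have opposite signs: (-4, -1), (-4, 3), (0, -4), (0, 0), (3, -1), (3, 3), (4, -4), (4, 0). Count: 8.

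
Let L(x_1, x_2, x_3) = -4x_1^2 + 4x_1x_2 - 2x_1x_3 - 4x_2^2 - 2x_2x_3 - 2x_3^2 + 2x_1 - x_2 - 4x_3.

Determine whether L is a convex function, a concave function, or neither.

concave

L is quadratic, so its Hessian is the constant matrix H = [[-8, 4, -2], [4, -8, -2], [-2, -2, -4]].
Leading principal minors: -8, 48, -96.
Signs alternate −, +, − ⇒ H ≺ 0 ⇒ concave.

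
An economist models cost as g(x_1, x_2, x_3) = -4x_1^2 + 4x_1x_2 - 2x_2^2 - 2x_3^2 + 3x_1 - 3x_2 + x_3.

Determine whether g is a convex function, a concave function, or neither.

g is quadratic, so its Hessian is the constant matrix H = [[-8, 4, 0], [4, -4, 0], [0, 0, -4]].
Leading principal minors: -8, 16, -64.
Signs alternate −, +, − ⇒ H ≺ 0 ⇒ concave.

concave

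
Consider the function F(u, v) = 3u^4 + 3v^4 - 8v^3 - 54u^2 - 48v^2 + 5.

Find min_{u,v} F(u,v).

-750

F(u,v) separates as P(u) + Q(v) + 5, so its minimum is min P + min Q + 5.
P'(u) = 12u(u - 3)(u + 3) vanishes at u ∈ {-3, 0, 3}; Q'(v) = 12v(v - 4)(v + 2) vanishes at v ∈ {-2, 0, 4}.
Local minima of P (where P''>0): P(-3)=-243, P(3)=-243. Local minima of Q: Q(-2)=-80, Q(4)=-512.
So the global minimum of F is P(-3) + Q(4) + 5 = -243 − 512 + 5 = -750, attained at (-3, 4).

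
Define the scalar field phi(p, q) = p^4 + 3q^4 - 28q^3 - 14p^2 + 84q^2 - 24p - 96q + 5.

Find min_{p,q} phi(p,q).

-176

phi(p,q) separates as A(p) + B(q) + 5, so its minimum is min A + min B + 5.
A'(p) = 4(p - 3)(p + 1)(p + 2) vanishes at p ∈ {-2, -1, 3}; B'(q) = 12(q - 4)(q - 2)(q - 1) vanishes at q ∈ {1, 2, 4}.
Local minima of A (where A''>0): A(-2)=8, A(3)=-117. Local minima of B: B(1)=-37, B(4)=-64.
So the global minimum of phi is A(3) + B(4) + 5 = -117 − 64 + 5 = -176, attained at (3, 4).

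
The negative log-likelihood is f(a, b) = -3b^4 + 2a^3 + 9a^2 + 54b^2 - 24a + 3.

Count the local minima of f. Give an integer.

f separates as a function of a plus a function of b, so ∇f=0 decouples.
∂f/∂a = 6(a - 1)(a + 4) = 0 at a ∈ {-4, 1}; ∂f/∂b = -12b(b - 3)(b + 3) = 0 at b ∈ {-3, 0, 3}.
The Hessian is diagonal: diag(f_aa, f_bb). Second derivatives: f_aa(-4)=-30, f_aa(1)=30; f_bb(-3)=-216, f_bb(0)=108, f_bb(3)=-216.
Local minima occur where both diagonal entries positive: (1, 0). Count: 1.

1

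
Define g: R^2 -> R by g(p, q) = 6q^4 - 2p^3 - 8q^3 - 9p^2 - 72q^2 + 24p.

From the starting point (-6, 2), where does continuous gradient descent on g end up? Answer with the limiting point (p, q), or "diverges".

(-4, 3)

g is separable, so gradient descent decouples: p follows -∂g/∂p, q follows -∂g/∂q.
∂g/∂p = -6(p - 1)(p + 4); at p=-6 this is -84, so p increases.
∂g/∂q = 24q(q - 3)(q + 2); at q=2 this is -192, so q increases.
p converges to its nearest critical value -4 (a local min of the p-part); q converges to 3. The iterate converges to (-4, 3).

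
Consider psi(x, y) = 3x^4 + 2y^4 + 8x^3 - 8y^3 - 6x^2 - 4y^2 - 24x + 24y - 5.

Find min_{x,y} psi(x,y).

psi(x,y) separates as P(x) + Q(y) − 5, so its minimum is min P + min Q − 5.
P'(x) = 12(x - 1)(x + 1)(x + 2) vanishes at x ∈ {-2, -1, 1}; Q'(y) = 8(y - 3)(y - 1)(y + 1) vanishes at y ∈ {-1, 1, 3}.
Local minima of P (where P''>0): P(-2)=8, P(1)=-19. Local minima of Q: Q(-1)=-18, Q(3)=-18.
So the global minimum of psi is P(1) + Q(-1) − 5 = -19 − 18 − 5 = -42, attained at (1, -1).

-42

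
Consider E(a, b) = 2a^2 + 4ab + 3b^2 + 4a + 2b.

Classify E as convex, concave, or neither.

E is quadratic, so its Hessian is the constant matrix H = [[4, 4], [4, 6]].
det(H) = 8, tr(H) = 10.
det(H) > 0 and tr(H) > 0, so H is positive definite everywhere: convex.

convex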